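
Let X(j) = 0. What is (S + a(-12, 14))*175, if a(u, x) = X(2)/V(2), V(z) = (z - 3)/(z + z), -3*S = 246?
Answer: -14350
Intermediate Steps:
S = -82 (S = -⅓*246 = -82)
V(z) = (-3 + z)/(2*z) (V(z) = (-3 + z)/((2*z)) = (-3 + z)*(1/(2*z)) = (-3 + z)/(2*z))
a(u, x) = 0 (a(u, x) = 0/(((½)*(-3 + 2)/2)) = 0/(((½)*(½)*(-1))) = 0/(-¼) = 0*(-4) = 0)
(S + a(-12, 14))*175 = (-82 + 0)*175 = -82*175 = -14350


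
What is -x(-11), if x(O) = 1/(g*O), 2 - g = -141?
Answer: 1/1573 ≈ 0.00063573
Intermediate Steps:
g = 143 (g = 2 - 1*(-141) = 2 + 141 = 143)
x(O) = 1/(143*O)
-x(-11) = -1/(143*(-11)) = -(-1)/(143*11) = -1*(-1/1573) = 1/1573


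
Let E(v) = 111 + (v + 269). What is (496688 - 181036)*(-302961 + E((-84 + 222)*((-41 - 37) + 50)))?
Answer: -96729977140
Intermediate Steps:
E(v) = 380 + v (E(v) = 111 + (269 + v) = 380 + v)
(496688 - 181036)*(-302961 + E((-84 + 222)*((-41 - 37) + 50))) = (496688 - 181036)*(-302961 + (380 + (-84 + 222)*((-41 - 37) + 50))) = 315652*(-302961 + (380 + 138*(-78 + 50))) = 315652*(-302961 + (380 + 138*(-28))) = 315652*(-302961 + (380 - 3864)) = 315652*(-302961 - 3484) = 315652*(-306445) = -96729977140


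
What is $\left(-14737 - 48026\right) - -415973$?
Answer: $353210$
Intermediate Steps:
$\left(-14737 - 48026\right) - -415973 = \left(-14737 - 48026\right) + 415973 = -62763 + 415973 = 353210$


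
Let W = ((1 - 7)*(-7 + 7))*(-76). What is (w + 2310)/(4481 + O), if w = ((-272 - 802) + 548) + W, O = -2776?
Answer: 1784/1705 ≈ 1.0463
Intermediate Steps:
W = 0 (W = -6*0*(-76) = 0*(-76) = 0)
w = -526 (w = ((-272 - 802) + 548) + 0 = (-1074 + 548) + 0 = -526 + 0 = -526)
(w + 2310)/(4481 + O) = (-526 + 2310)/(4481 - 2776) = 1784/1705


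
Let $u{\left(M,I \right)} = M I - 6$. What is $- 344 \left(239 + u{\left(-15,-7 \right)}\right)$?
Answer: $-116272$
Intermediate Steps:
$u{\left(M,I \right)} = -6 + I M$ ($u{\left(M,I \right)} = I M - 6 = -6 + I M$)
$- 344 \left(239 + u{\left(-15,-7 \right)}\right) = - 344 \left(239 - -99\right) = - 344 \left(239 + \left(-6 + 105\right)\right) = - 344 \left(239 + 99\right) = \left(-344\right) 338 = -116272$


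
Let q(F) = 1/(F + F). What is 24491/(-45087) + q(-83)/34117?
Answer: -7300153331/13439300406 ≈ -0.54319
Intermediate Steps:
q(F) = 1/(2*F)
24491/(-45087) + q(-83)/34117 = 24491/(-45087) + ((½)/(-83))/34117 = 24491*(-1/45087) + ((½)*(-1/83))*(1/34117) = -1289/2373 - 1/166*1/34117 = -1289/2373 - 1/5663422 = -7300153331/13439300406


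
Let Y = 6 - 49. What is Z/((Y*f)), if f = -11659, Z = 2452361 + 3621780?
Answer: 6074141/501337 ≈ 12.116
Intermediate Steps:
Z = 6074141
Y = -43
Z/((Y*f)) = 6074141/((-43*(-11659))) = 6074141/501337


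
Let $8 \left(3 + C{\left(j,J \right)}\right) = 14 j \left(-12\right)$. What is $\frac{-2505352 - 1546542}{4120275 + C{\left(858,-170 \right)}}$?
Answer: $- \frac{2025947}{2051127} \approx -0.98772$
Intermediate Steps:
$C{\left(j,J \right)} = -3 - 21 j$ ($C{\left(j,J \right)} = -3 + \frac{14 j \left(-12\right)}{8} = -3 + \frac{\left(-168\right) j}{8} = -3 - 21 j$)
$\frac{-2505352 - 1546542}{4120275 + C{\left(858,-170 \right)}} = \frac{-2505352 - 1546542}{4120275 - 18021} = - \frac{4051894}{4120275 - 18021} = - \frac{4051894}{4102254} = \left(-4051894\right) \frac{1}{4102254} = - \frac{2025947}{2051127}$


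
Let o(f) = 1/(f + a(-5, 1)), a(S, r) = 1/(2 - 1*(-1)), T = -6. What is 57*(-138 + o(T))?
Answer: -133893/17 ≈ -7876.1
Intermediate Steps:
a(S, r) = ⅓ (a(S, r) = 1/(2 + 1) = 1/3 = ⅓)
o(f) = 1/(⅓ + f) (o(f) = 1/(f + ⅓) = 1/(⅓ + f))
57*(-138 + o(T)) = 57*(-138 + 3/(1 + 3*(-6))) = 57*(-138 + 3/(1 - 18)) = 57*(-138 + 3/(-17)) = 57*(-138 + 3*(-1/17)) = 57*(-138 - 3/17) = 57*(-2349/17) = -133893/17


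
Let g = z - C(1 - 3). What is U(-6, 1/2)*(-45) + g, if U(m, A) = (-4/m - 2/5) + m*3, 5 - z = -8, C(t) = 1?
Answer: 810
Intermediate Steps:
z = 13 (z = 5 - 1*(-8) = 5 + 8 = 13)
U(m, A) = -2/5 - 4/m + 3*m (U(m, A) = (-4/m - 2*1/5) + 3*m = (-4/m - 2/5) + 3*m = (-2/5 - 4/m) + 3*m = -2/5 - 4/m + 3*m)
g = 12 (g = 13 - 1*1 = 13 - 1 = 12)
U(-6, 1/2)*(-45) + g = (-2/5 - 4/(-6) + 3*(-6))*(-45) + 12 = (-2/5 - 4*(-1/6) - 18)*(-45) + 12 = (-2/5 + 2/3 - 18)*(-45) + 12 = -266/15*(-45) + 12 = 798 + 12 = 810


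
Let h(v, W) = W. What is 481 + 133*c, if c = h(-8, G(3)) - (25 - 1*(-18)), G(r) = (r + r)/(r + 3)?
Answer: -5105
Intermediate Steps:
G(r) = 2*r/(3 + r) (G(r) = (2*r)/(3 + r) = 2*r/(3 + r))
c = -42 (c = 2*3/(3 + 3) - (25 - 1*(-18)) = 2*3/6 - (25 + 18) = 2*3*(⅙) - 1*43 = 1 - 43 = -42)
481 + 133*c = 481 + 133*(-42) = 481 - 5586 = -5105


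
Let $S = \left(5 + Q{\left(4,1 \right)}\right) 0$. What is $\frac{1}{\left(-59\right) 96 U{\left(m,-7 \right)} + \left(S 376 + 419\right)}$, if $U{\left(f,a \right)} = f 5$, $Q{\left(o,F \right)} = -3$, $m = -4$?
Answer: $\frac{1}{113699} \approx 8.7951 \cdot 10^{-6}$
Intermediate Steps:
$U{\left(f,a \right)} = 5 f$
$S = 0$ ($S = \left(5 - 3\right) 0 = 2 \cdot 0 = 0$)
$\frac{1}{\left(-59\right) 96 U{\left(m,-7 \right)} + \left(S 376 + 419\right)} = \frac{1}{\left(-59\right) 96 \cdot 5 \left(-4\right) + \left(0 \cdot 376 + 419\right)} = \frac{1}{\left(-5664\right) \left(-20\right) + \left(0 + 419\right)} = \frac{1}{113280 + 419} = \frac{1}{113699}$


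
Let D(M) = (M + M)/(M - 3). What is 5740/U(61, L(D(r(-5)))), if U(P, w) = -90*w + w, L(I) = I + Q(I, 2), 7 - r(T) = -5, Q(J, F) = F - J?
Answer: -2870/89 ≈ -32.247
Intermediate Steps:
r(T) = 12 (r(T) = 7 - 1*(-5) = 7 + 5 = 12)
D(M) = 2*M/(-3 + M) (D(M) = (2*M)/(-3 + M) = 2*M/(-3 + M))
L(I) = 2 (L(I) = I + (2 - I) = 2)
U(P, w) = -89*w
5740/U(61, L(D(r(-5)))) = 5740/((-89*2)) = 5740/(-178) = 5740*(-1/178) = -2870/89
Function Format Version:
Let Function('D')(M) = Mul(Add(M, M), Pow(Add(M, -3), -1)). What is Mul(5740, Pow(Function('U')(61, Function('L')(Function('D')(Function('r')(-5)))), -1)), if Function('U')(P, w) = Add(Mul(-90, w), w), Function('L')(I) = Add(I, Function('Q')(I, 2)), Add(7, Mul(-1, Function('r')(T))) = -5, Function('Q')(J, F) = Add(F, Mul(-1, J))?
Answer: Rational(-2870, 89) ≈ -32.247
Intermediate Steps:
Function('r')(T) = 12 (Function('r')(T) = Add(7, Mul(-1, -5)) = Add(7, 5) = 12)
Function('D')(M) = Mul(2, M, Pow(Add(-3, M), -1)) (Function('D')(M) = Mul(Mul(2, M), Pow(Add(-3, M), -1)) = Mul(2, M, Pow(Add(-3, M), -1)))
Function('L')(I) = 2 (Function('L')(I) = Add(I, Add(2, Mul(-1, I))) = 2)
Function('U')(P, w) = Mul(-89, w)
Mul(5740, Pow(Function('U')(61, Function('L')(Function('D')(Function('r')(-5)))), -1)) = Mul(5740, Pow(Mul(-89, 2), -1)) = Mul(5740, Pow(-178, -1)) = Mul(5740, Rational(-1, 178)) = Rational(-2870, 89)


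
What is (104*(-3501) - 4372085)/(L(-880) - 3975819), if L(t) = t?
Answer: 4736189/3976699 ≈ 1.1910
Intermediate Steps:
(104*(-3501) - 4372085)/(L(-880) - 3975819) = (104*(-3501) - 4372085)/(-880 - 3975819) = (-364104 - 4372085)/(-3976699) = -4736189*(-1/3976699) = 4736189/3976699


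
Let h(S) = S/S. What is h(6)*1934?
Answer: 1934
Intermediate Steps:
h(S) = 1
h(6)*1934 = 1*1934 = 1934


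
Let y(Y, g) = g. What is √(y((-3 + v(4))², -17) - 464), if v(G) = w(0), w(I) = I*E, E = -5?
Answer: I*√481 ≈ 21.932*I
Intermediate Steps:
w(I) = -5*I (w(I) = I*(-5) = -5*I)
v(G) = 0 (v(G) = -5*0 = 0)
√(y((-3 + v(4))², -17) - 464) = √(-17 - 464) = √(-481) = I*√481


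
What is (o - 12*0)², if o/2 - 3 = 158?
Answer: 103684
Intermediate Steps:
o = 322 (o = 6 + 2*158 = 6 + 316 = 322)
(o - 12*0)² = (322 - 12*0)² = (322 + 0)² = 322² = 103684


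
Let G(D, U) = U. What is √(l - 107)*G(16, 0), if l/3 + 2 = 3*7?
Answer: 0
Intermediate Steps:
l = 57 (l = -6 + 3*(3*7) = -6 + 3*21 = -6 + 63 = 57)
√(l - 107)*G(16, 0) = √(57 - 107)*0 = √(-50)*0 = (5*I*√2)*0 = 0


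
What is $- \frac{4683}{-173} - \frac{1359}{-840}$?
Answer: $\frac{1389609}{48440} \approx 28.687$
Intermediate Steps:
$- \frac{4683}{-173} - \frac{1359}{-840} = \left(-4683\right) \left(- \frac{1}{173}\right) - - \frac{453}{280} = \frac{4683}{173} + \frac{453}{280} = \frac{1389609}{48440}$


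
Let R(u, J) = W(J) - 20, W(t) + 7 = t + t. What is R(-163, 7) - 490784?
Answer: -490797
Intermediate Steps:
W(t) = -7 + 2*t (W(t) = -7 + (t + t) = -7 + 2*t)
R(u, J) = -27 + 2*J (R(u, J) = (-7 + 2*J) - 20 = -27 + 2*J)
R(-163, 7) - 490784 = (-27 + 2*7) - 490784 = (-27 + 14) - 490784 = -13 - 490784 = -490797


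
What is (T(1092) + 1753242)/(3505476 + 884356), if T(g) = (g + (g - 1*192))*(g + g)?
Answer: 3051885/2194916 ≈ 1.3904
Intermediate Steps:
T(g) = 2*g*(-192 + 2*g) (T(g) = (g + (g - 192))*(2*g) = (g + (-192 + g))*(2*g) = (-192 + 2*g)*(2*g) = 2*g*(-192 + 2*g))
(T(1092) + 1753242)/(3505476 + 884356) = (4*1092*(-96 + 1092) + 1753242)/(3505476 + 884356) = (4*1092*996 + 1753242)/4389832 = (4350528 + 1753242)*(1/4389832) = 6103770*(1/4389832) = 3051885/2194916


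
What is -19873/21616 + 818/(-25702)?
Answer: -37746981/39683888 ≈ -0.95119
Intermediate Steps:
-19873/21616 + 818/(-25702) = -19873*1/21616 + 818*(-1/25702) = -2839/3088 - 409/12851 = -37746981/39683888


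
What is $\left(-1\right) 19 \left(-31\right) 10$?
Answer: $5890$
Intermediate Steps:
$\left(-1\right) 19 \left(-31\right) 10 = \left(-19\right) \left(-31\right) 10 = 589 \cdot 10 = 5890$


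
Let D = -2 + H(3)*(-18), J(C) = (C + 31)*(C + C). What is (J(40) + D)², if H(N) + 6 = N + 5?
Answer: 31832164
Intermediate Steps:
H(N) = -1 + N (H(N) = -6 + (N + 5) = -6 + (5 + N) = -1 + N)
J(C) = 2*C*(31 + C) (J(C) = (31 + C)*(2*C) = 2*C*(31 + C))
D = -38 (D = -2 + (-1 + 3)*(-18) = -2 + 2*(-18) = -2 - 36 = -38)
(J(40) + D)² = (2*40*(31 + 40) - 38)² = (2*40*71 - 38)² = (5680 - 38)² = 5642² = 31832164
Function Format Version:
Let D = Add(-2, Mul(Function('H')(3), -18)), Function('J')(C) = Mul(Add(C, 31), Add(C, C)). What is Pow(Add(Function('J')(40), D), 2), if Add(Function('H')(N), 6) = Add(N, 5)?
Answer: 31832164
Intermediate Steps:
Function('H')(N) = Add(-1, N) (Function('H')(N) = Add(-6, Add(N, 5)) = Add(-6, Add(5, N)) = Add(-1, N))
Function('J')(C) = Mul(2, C, Add(31, C)) (Function('J')(C) = Mul(Add(31, C), Mul(2, C)) = Mul(2, C, Add(31, C)))
D = -38 (D = Add(-2, Mul(Add(-1, 3), -18)) = Add(-2, Mul(2, -18)) = Add(-2, -36) = -38)
Pow(Add(Function('J')(40), D), 2) = Pow(Add(Mul(2, 40, Add(31, 40)), -38), 2) = Pow(Add(Mul(2, 40, 71), -38), 2) = Pow(Add(5680, -38), 2) = Pow(5642, 2) = 31832164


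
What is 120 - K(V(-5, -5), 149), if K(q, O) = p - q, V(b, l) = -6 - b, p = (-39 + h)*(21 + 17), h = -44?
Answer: 3273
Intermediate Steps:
p = -3154 (p = (-39 - 44)*(21 + 17) = -83*38 = -3154)
K(q, O) = -3154 - q
120 - K(V(-5, -5), 149) = 120 - (-3154 - (-6 - 1*(-5))) = 120 - (-3154 - (-6 + 5)) = 120 - (-3154 - 1*(-1)) = 120 - (-3154 + 1) = 120 - 1*(-3153) = 120 + 3153 = 3273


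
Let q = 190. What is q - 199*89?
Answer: -17521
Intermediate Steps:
q - 199*89 = 190 - 199*89 = 190 - 17711 = -17521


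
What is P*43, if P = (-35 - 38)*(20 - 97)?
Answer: 241703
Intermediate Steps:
P = 5621 (P = -73*(-77) = 5621)
P*43 = 5621*43 = 241703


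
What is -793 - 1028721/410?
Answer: -1353851/410 ≈ -3302.1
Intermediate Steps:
-793 - 1028721/410 = -1353851/410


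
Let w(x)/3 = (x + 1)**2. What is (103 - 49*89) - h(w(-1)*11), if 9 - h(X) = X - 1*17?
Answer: -4284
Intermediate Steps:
w(x) = 3*(1 + x)**2 (w(x) = 3*(x + 1)**2 = 3*(1 + x)**2)
h(X) = 26 - X (h(X) = 9 - (X - 1*17) = 9 - (X - 17) = 9 - (-17 + X) = 9 + (17 - X) = 26 - X)
(103 - 49*89) - h(w(-1)*11) = (103 - 49*89) - (26 - 3*(1 - 1)**2*11) = (103 - 4361) - (26 - 3*0**2*11) = -4258 - (26 - 3*0*11) = -4258 - (26 - 0*11) = -4258 - (26 - 1*0) = -4258 - (26 + 0) = -4258 - 1*26 = -4258 - 26 = -4284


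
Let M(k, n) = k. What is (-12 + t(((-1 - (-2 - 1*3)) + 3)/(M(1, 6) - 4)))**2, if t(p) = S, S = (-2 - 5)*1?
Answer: 361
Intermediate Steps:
S = -7 (S = -7*1 = -7)
t(p) = -7
(-12 + t(((-1 - (-2 - 1*3)) + 3)/(M(1, 6) - 4)))**2 = (-12 - 7)**2 = (-19)**2 = 361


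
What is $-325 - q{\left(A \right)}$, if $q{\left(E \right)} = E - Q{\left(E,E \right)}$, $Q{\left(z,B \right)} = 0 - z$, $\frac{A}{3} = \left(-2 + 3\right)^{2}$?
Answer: $-331$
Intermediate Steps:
$A = 3$ ($A = 3 \left(-2 + 3\right)^{2} = 3 \cdot 1^{2} = 3 \cdot 1 = 3$)
$Q{\left(z,B \right)} = - z$
$q{\left(E \right)} = 2 E$ ($q{\left(E \right)} = E - - E = E + E = 2 E$)
$-325 - q{\left(A \right)} = -325 - 2 \cdot 3 = -325 - 6 = -331$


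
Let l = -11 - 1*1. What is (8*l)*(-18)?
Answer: 1728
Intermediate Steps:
l = -12 (l = -11 - 1 = -12)
(8*l)*(-18) = (8*(-12))*(-18) = -96*(-18) = 1728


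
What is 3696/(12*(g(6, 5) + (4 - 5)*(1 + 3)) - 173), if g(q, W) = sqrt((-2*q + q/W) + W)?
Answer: -583440/35483 - 6336*I*sqrt(145)/35483 ≈ -16.443 - 2.1502*I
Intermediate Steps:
g(q, W) = sqrt(W - 2*q + q/W)
3696/(12*(g(6, 5) + (4 - 5)*(1 + 3)) - 173) = 3696/(12*(sqrt(5 - 2*6 + 6/5) + (4 - 5)*(1 + 3)) - 173) = 3696/(12*(sqrt(5 - 12 + 6*(1/5)) - 1*4) - 173) = 3696/(12*(sqrt(5 - 12 + 6/5) - 4) - 173) = 3696/(12*(sqrt(-29/5) - 4) - 173) = 3696/(12*(I*sqrt(145)/5 - 4) - 173) = 3696/(12*(-4 + I*sqrt(145)/5) - 173) = 3696/((-48 + 12*I*sqrt(145)/5) - 173) = 3696/(-221 + 12*I*sqrt(145)/5)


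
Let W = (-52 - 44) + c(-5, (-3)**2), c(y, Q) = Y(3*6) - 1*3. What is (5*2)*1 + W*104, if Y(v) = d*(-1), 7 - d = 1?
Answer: -10910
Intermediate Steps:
d = 6 (d = 7 - 1*1 = 7 - 1 = 6)
Y(v) = -6 (Y(v) = 6*(-1) = -6)
c(y, Q) = -9 (c(y, Q) = -6 - 1*3 = -6 - 3 = -9)
W = -105 (W = (-52 - 44) - 9 = -96 - 9 = -105)
(5*2)*1 + W*104 = (5*2)*1 - 105*104 = 10*1 - 10920 = 10 - 10920 = -10910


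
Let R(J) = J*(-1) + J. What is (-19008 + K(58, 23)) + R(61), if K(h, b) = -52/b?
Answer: -437236/23 ≈ -19010.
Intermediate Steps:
R(J) = 0 (R(J) = -J + J = 0)
(-19008 + K(58, 23)) + R(61) = (-19008 - 52/23) + 0 = -437236/23 + 0 = -437236/23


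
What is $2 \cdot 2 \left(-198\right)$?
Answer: $-792$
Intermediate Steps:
$2 \cdot 2 \left(-198\right) = 4 \left(-198\right) = -792$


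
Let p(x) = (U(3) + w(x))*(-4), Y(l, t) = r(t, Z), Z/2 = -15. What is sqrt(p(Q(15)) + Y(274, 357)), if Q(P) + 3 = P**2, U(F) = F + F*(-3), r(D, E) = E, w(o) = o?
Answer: I*sqrt(894) ≈ 29.9*I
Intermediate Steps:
Z = -30 (Z = 2*(-15) = -30)
U(F) = -2*F (U(F) = F - 3*F = -2*F)
Y(l, t) = -30
Q(P) = -3 + P**2
p(x) = 24 - 4*x (p(x) = (-2*3 + x)*(-4) = (-6 + x)*(-4) = 24 - 4*x)
sqrt(p(Q(15)) + Y(274, 357)) = sqrt((24 - 4*(-3 + 15**2)) - 30) = sqrt((24 - 4*(-3 + 225)) - 30) = sqrt((24 - 4*222) - 30) = sqrt((24 - 888) - 30) = sqrt(-864 - 30) = sqrt(-894) = I*sqrt(894)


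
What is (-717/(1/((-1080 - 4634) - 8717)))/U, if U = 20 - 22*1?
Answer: -10347027/2 ≈ -5.1735e+6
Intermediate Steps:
U = -2 (U = 20 - 22 = -2)
(-717/(1/((-1080 - 4634) - 8717)))/U = -717/(1/((-1080 - 4634) - 8717))/(-2) = -717/(1/(-5714 - 8717))*(-½) = -717/(1/(-14431))*(-½) = -717/(-1/14431)*(-½) = -717*(-14431)*(-½) = 10347027*(-½) = -10347027/2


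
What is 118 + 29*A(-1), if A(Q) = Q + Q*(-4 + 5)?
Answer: 60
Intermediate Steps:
A(Q) = 2*Q (A(Q) = Q + Q*1 = Q + Q = 2*Q)
118 + 29*A(-1) = 118 + 29*(2*(-1)) = 118 + 29*(-2) = 118 - 58 = 60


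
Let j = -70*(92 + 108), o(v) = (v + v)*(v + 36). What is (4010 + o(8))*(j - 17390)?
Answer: -147972460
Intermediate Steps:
o(v) = 2*v*(36 + v) (o(v) = (2*v)*(36 + v) = 2*v*(36 + v))
j = -14000 (j = -70*200 = -14000)
(4010 + o(8))*(j - 17390) = (4010 + 2*8*(36 + 8))*(-14000 - 17390) = (4010 + 2*8*44)*(-31390) = (4010 + 704)*(-31390) = 4714*(-31390) = -147972460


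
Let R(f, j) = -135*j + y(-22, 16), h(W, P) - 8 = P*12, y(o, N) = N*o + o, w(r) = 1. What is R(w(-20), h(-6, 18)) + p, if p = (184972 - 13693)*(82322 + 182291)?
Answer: 45322619413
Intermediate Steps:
y(o, N) = o + N*o
h(W, P) = 8 + 12*P (h(W, P) = 8 + P*12 = 8 + 12*P)
R(f, j) = -374 - 135*j (R(f, j) = -135*j - 22*(1 + 16) = -135*j - 22*17 = -135*j - 374 = -374 - 135*j)
p = 45322650027 (p = 171279*264613 = 45322650027)
R(w(-20), h(-6, 18)) + p = (-374 - 135*(8 + 12*18)) + 45322650027 = (-374 - 135*(8 + 216)) + 45322650027 = (-374 - 135*224) + 45322650027 = (-374 - 30240) + 45322650027 = -30614 + 45322650027 = 45322619413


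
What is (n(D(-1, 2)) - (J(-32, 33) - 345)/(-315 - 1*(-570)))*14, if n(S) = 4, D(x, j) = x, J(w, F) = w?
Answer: 19558/255 ≈ 76.698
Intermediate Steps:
(n(D(-1, 2)) - (J(-32, 33) - 345)/(-315 - 1*(-570)))*14 = (4 - (-32 - 345)/(-315 - 1*(-570)))*14 = (4 - (-377)/(-315 + 570))*14 = (4 - (-377)/255)*14 = (4 - 1*(-377/255))*14 = (4 + 377/255)*14 = (1397/255)*14 = 19558/255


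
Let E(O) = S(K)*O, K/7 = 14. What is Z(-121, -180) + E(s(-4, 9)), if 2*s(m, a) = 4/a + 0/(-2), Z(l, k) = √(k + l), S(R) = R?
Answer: 196/9 + I*√301 ≈ 21.778 + 17.349*I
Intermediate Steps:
K = 98 (K = 7*14 = 98)
s(m, a) = 2/a (s(m, a) = (4/a + 0/(-2))/2 = (4/a + 0*(-½))/2 = (4/a + 0)/2 = (4/a)/2 = 2/a)
E(O) = 98*O
Z(-121, -180) + E(s(-4, 9)) = √(-180 - 121) + 98*(2/9) = √(-301) + 98*(2*(⅑)) = I*√301 + 98*(2/9) = I*√301 + 196/9 = 196/9 + I*√301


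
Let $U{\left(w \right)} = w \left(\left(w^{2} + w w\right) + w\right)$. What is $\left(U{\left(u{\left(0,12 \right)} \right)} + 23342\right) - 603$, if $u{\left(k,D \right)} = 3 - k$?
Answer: $22802$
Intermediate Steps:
$U{\left(w \right)} = w \left(w + 2 w^{2}\right)$ ($U{\left(w \right)} = w \left(\left(w^{2} + w^{2}\right) + w\right) = w \left(2 w^{2} + w\right) = w \left(w + 2 w^{2}\right)$)
$\left(U{\left(u{\left(0,12 \right)} \right)} + 23342\right) - 603 = \left(\left(3 - 0\right)^{2} \left(1 + 2 \left(3 - 0\right)\right) + 23342\right) - 603 = \left(\left(3 + 0\right)^{2} \left(1 + 2 \left(3 + 0\right)\right) + 23342\right) - 603 = \left(3^{2} \left(1 + 2 \cdot 3\right) + 23342\right) - 603 = \left(9 \left(1 + 6\right) + 23342\right) - 603 = \left(9 \cdot 7 + 23342\right) - 603 = \left(63 + 23342\right) - 603 = 23405 - 603 = 22802$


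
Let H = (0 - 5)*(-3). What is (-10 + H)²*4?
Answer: 100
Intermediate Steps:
H = 15 (H = -5*(-3) = 15)
(-10 + H)²*4 = (-10 + 15)²*4 = 5²*4 = 25*4 = 100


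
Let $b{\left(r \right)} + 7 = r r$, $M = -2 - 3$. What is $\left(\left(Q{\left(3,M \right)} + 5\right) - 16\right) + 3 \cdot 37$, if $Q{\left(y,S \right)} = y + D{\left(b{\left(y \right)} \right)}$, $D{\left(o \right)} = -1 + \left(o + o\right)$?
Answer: $106$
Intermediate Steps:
$M = -5$
$b{\left(r \right)} = -7 + r^{2}$ ($b{\left(r \right)} = -7 + r r = -7 + r^{2}$)
$D{\left(o \right)} = -1 + 2 o$
$Q{\left(y,S \right)} = -15 + y + 2 y^{2}$ ($Q{\left(y,S \right)} = y + \left(-1 + 2 \left(-7 + y^{2}\right)\right) = y + \left(-1 + \left(-14 + 2 y^{2}\right)\right) = y + \left(-15 + 2 y^{2}\right) = -15 + y + 2 y^{2}$)
$\left(\left(Q{\left(3,M \right)} + 5\right) - 16\right) + 3 \cdot 37 = \left(\left(\left(-15 + 3 + 2 \cdot 3^{2}\right) + 5\right) - 16\right) + 3 \cdot 37 = \left(\left(\left(-15 + 3 + 2 \cdot 9\right) + 5\right) - 16\right) + 111 = \left(\left(\left(-15 + 3 + 18\right) + 5\right) - 16\right) + 111 = \left(\left(6 + 5\right) - 16\right) + 111 = \left(11 - 16\right) + 111 = -5 + 111 = 106$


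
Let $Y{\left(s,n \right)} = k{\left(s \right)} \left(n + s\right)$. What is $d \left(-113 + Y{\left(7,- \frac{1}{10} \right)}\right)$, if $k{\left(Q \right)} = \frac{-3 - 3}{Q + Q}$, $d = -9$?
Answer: $\frac{73053}{70} \approx 1043.6$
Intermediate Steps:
$k{\left(Q \right)} = - \frac{3}{Q}$ ($k{\left(Q \right)} = - \frac{6}{2 Q} = - 6 \frac{1}{2 Q} = - \frac{3}{Q}$)
$Y{\left(s,n \right)} = - \frac{3 \left(n + s\right)}{s}$ ($Y{\left(s,n \right)} = - \frac{3}{s} \left(n + s\right) = - \frac{3 \left(n + s\right)}{s}$)
$d \left(-113 + Y{\left(7,- \frac{1}{10} \right)}\right) = - 9 \left(-113 - \left(3 + \frac{3 \left(- \frac{1}{10}\right)}{7}\right)\right) = - 9 \left(-113 - \left(3 + 3 \left(\left(-1\right) \frac{1}{10}\right) \frac{1}{7}\right)\right) = - 9 \left(-113 - \left(3 - \frac{3}{70}\right)\right) = - 9 \left(-113 + \left(-3 + \frac{3}{70}\right)\right) = - 9 \left(-113 - \frac{207}{70}\right) = \left(-9\right) \left(- \frac{8117}{70}\right) = \frac{73053}{70}$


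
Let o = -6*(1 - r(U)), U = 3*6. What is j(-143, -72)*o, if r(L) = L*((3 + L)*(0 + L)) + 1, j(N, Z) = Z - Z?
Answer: 0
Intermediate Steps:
U = 18
j(N, Z) = 0
r(L) = 1 + L²*(3 + L) (r(L) = L*((3 + L)*L) + 1 = L*(L*(3 + L)) + 1 = L²*(3 + L) + 1 = 1 + L²*(3 + L))
o = 40824 (o = -6*(1 - (1 + 18³ + 3*18²)) = -6*(1 - (1 + 5832 + 3*324)) = -6*(1 - (1 + 5832 + 972)) = -6*(1 - 1*6805) = -6*(1 - 6805) = -6*(-6804) = 40824)
j(-143, -72)*o = 0*40824 = 0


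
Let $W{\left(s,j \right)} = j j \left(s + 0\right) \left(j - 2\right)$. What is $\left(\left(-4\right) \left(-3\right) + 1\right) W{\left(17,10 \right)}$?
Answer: $176800$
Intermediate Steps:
$W{\left(s,j \right)} = s j^{2} \left(-2 + j\right)$ ($W{\left(s,j \right)} = j^{2} s \left(-2 + j\right) = s j^{2} \left(-2 + j\right)$)
$\left(\left(-4\right) \left(-3\right) + 1\right) W{\left(17,10 \right)} = \left(\left(-4\right) \left(-3\right) + 1\right) 17 \cdot 10^{2} \left(-2 + 10\right) = \left(12 + 1\right) 17 \cdot 100 \cdot 8 = 13 \cdot 13600 = 176800$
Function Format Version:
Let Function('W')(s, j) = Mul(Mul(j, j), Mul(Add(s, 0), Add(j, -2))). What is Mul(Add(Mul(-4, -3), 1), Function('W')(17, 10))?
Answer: 176800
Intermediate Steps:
Function('W')(s, j) = Mul(s, Pow(j, 2), Add(-2, j)) (Function('W')(s, j) = Mul(Pow(j, 2), Mul(s, Add(-2, j))) = Mul(s, Pow(j, 2), Add(-2, j)))
Mul(Add(Mul(-4, -3), 1), Function('W')(17, 10)) = Mul(Add(Mul(-4, -3), 1), Mul(17, Pow(10, 2), Add(-2, 10))) = Mul(Add(12, 1), Mul(17, 100, 8)) = Mul(13, 13600) = 176800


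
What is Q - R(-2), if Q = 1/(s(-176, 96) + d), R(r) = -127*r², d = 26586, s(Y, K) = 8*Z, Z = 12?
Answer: 13554457/26682 ≈ 508.00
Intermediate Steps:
s(Y, K) = 96 (s(Y, K) = 8*12 = 96)
Q = 1/26682 (Q = 1/(96 + 26586) = 1/26682 ≈ 3.7478e-5)
Q - R(-2) = 1/26682 - (-127)*(-2)² = 1/26682 - (-127)*4 = 1/26682 - 1*(-508) = 1/26682 + 508 = 13554457/26682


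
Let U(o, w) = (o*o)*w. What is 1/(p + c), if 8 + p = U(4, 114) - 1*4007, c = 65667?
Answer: 1/63476 ≈ 1.5754e-5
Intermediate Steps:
U(o, w) = w*o² (U(o, w) = o²*w = w*o²)
p = -2191 (p = -8 + (114*4² - 1*4007) = -8 + (114*16 - 4007) = -8 + (1824 - 4007) = -8 - 2183 = -2191)
1/(p + c) = 1/(-2191 + 65667) = 1/63476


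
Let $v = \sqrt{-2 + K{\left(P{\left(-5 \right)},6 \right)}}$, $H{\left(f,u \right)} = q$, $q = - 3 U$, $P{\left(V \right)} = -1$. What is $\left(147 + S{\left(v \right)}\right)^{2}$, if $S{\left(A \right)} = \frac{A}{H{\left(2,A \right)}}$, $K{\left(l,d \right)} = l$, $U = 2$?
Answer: $\frac{\left(882 - i \sqrt{3}\right)^{2}}{36} \approx 21609.0 - 84.87 i$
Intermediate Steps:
$q = -6$ ($q = \left(-3\right) 2 = -6$)
$H{\left(f,u \right)} = -6$
$v = i \sqrt{3}$ ($v = \sqrt{-2 - 1} = \sqrt{-3} = i \sqrt{3} \approx 1.732 i$)
$S{\left(A \right)} = - \frac{A}{6}$ ($S{\left(A \right)} = \frac{A}{-6} = A \left(- \frac{1}{6}\right) = - \frac{A}{6}$)
$\left(147 + S{\left(v \right)}\right)^{2} = \left(147 - \frac{i \sqrt{3}}{6}\right)^{2}$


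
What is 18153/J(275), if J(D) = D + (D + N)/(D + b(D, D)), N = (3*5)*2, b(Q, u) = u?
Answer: 1996830/30311 ≈ 65.878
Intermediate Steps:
N = 30 (N = 15*2 = 30)
J(D) = D + (30 + D)/(2*D) (J(D) = D + (D + 30)/(D + D) = D + (30 + D)/((2*D)) = D + (30 + D)*(1/(2*D)) = D + (30 + D)/(2*D))
18153/J(275) = 18153/(½ + 275 + 15/275) = 18153/(½ + 275 + 15*(1/275)) = 18153/(½ + 275 + 3/55) = 18153/(30311/110) = 18153*(110/30311) = 1996830/30311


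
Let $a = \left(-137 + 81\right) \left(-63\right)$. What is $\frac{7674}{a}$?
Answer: $\frac{1279}{588} \approx 2.1752$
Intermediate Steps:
$a = 3528$ ($a = \left(-56\right) \left(-63\right) = 3528$)
$\frac{7674}{a} = \frac{7674}{3528} = 7674 \cdot \frac{1}{3528} = \frac{1279}{588}$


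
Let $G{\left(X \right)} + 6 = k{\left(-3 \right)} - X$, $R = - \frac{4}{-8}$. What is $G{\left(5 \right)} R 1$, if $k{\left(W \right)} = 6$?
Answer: $- \frac{5}{2} \approx -2.5$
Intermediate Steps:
$R = \frac{1}{2}$ ($R = \left(-4\right) \left(- \frac{1}{8}\right) = \frac{1}{2} \approx 0.5$)
$G{\left(X \right)} = - X$ ($G{\left(X \right)} = -6 - \left(-6 + X\right) = - X$)
$G{\left(5 \right)} R 1 = \left(-1\right) 5 \cdot \frac{1}{2} \cdot 1 = \left(-5\right) \frac{1}{2} \cdot 1 = \left(- \frac{5}{2}\right) 1 = - \frac{5}{2}$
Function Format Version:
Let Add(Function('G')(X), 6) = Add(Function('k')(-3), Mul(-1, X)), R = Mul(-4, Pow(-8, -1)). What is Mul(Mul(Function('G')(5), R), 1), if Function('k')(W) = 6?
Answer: Rational(-5, 2) ≈ -2.5000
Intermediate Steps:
R = Rational(1, 2) (R = Mul(-4, Rational(-1, 8)) = Rational(1, 2) ≈ 0.50000)
Function('G')(X) = Mul(-1, X) (Function('G')(X) = Add(-6, Add(6, Mul(-1, X))) = Mul(-1, X))
Mul(Mul(Function('G')(5), R), 1) = Mul(Mul(Mul(-1, 5), Rational(1, 2)), 1) = Mul(Mul(-5, Rational(1, 2)), 1) = Mul(Rational(-5, 2), 1) = Rational(-5, 2)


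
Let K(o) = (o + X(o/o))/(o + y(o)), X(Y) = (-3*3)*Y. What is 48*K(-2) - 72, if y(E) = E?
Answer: 60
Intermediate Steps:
X(Y) = -9*Y
K(o) = (-9 + o)/(2*o) (K(o) = (o - 9*o/o)/(o + o) = (o - 9*1)/((2*o)) = (o - 9)*(1/(2*o)) = (-9 + o)*(1/(2*o)) = (-9 + o)/(2*o))
48*K(-2) - 72 = 48*((1/2)*(-9 - 2)/(-2)) - 72 = 48*((1/2)*(-1/2)*(-11)) - 72 = 48*(11/4) - 72 = 132 - 72 = 60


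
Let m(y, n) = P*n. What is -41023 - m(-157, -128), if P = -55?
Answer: -48063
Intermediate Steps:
m(y, n) = -55*n
-41023 - m(-157, -128) = -41023 - (-55)*(-128) = -41023 - 1*7040 = -41023 - 7040 = -48063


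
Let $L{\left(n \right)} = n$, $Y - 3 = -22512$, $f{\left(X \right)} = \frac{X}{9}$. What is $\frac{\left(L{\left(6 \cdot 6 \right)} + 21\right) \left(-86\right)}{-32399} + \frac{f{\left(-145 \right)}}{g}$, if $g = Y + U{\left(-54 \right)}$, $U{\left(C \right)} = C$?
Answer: $\frac{1000132289}{6579167733} \approx 0.15201$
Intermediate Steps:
$f{\left(X \right)} = \frac{X}{9}$ ($f{\left(X \right)} = X \frac{1}{9} = \frac{X}{9}$)
$Y = -22509$ ($Y = 3 - 22512 = -22509$)
$g = -22563$ ($g = -22509 - 54 = -22563$)
$\frac{\left(L{\left(6 \cdot 6 \right)} + 21\right) \left(-86\right)}{-32399} + \frac{f{\left(-145 \right)}}{g} = \frac{\left(6 \cdot 6 + 21\right) \left(-86\right)}{-32399} + \frac{\frac{1}{9} \left(-145\right)}{-22563} = \left(36 + 21\right) \left(-86\right) \left(- \frac{1}{32399}\right) - - \frac{145}{203067} = 57 \left(-86\right) \left(- \frac{1}{32399}\right) + \frac{145}{203067} = \left(-4902\right) \left(- \frac{1}{32399}\right) + \frac{145}{203067} = \frac{4902}{32399} + \frac{145}{203067} = \frac{1000132289}{6579167733}$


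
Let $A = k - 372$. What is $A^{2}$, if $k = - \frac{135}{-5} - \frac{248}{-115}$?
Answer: $\frac{1554488329}{13225} \approx 1.1754 \cdot 10^{5}$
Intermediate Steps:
$k = \frac{3353}{115}$ ($k = \left(-135\right) \left(- \frac{1}{5}\right) - - \frac{248}{115} = 27 + \frac{248}{115} = \frac{3353}{115} \approx 29.157$)
$A = - \frac{39427}{115}$ ($A = \frac{3353}{115} - 372 = - \frac{39427}{115} \approx -342.84$)
$A^{2} = \left(- \frac{39427}{115}\right)^{2} = \frac{1554488329}{13225}$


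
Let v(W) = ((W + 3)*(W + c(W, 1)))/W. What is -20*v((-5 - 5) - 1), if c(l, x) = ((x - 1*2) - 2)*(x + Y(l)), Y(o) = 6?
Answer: 5120/11 ≈ 465.45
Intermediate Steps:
c(l, x) = (-4 + x)*(6 + x) (c(l, x) = ((x - 1*2) - 2)*(x + 6) = ((x - 2) - 2)*(6 + x) = ((-2 + x) - 2)*(6 + x) = (-4 + x)*(6 + x))
v(W) = (-21 + W)*(3 + W)/W (v(W) = ((W + 3)*(W + (-24 + 1² + 2*1)))/W = ((3 + W)*(W + (-24 + 1 + 2)))/W = ((3 + W)*(W - 21))/W = ((3 + W)*(-21 + W))/W = ((-21 + W)*(3 + W))/W = (-21 + W)*(3 + W)/W)
-20*v((-5 - 5) - 1) = -20*(-18 + ((-5 - 5) - 1) - 63/((-5 - 5) - 1)) = -20*(-18 + (-10 - 1) - 63/(-10 - 1)) = -20*(-18 - 11 - 63/(-11)) = -20*(-18 - 11 - 63*(-1/11)) = -20*(-18 - 11 + 63/11) = -20*(-256/11) = 5120/11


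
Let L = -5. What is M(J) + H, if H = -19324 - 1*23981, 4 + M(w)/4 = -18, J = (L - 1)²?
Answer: -43393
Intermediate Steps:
J = 36 (J = (-5 - 1)² = (-6)² = 36)
M(w) = -88 (M(w) = -16 + 4*(-18) = -16 - 72 = -88)
H = -43305 (H = -19324 - 23981 = -43305)
M(J) + H = -88 - 43305 = -43393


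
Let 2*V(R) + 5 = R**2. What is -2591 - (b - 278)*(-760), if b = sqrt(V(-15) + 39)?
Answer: -213871 + 760*sqrt(149) ≈ -2.0459e+5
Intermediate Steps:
V(R) = -5/2 + R**2/2
b = sqrt(149) (b = sqrt((-5/2 + (1/2)*(-15)**2) + 39) = sqrt((-5/2 + (1/2)*225) + 39) = sqrt((-5/2 + 225/2) + 39) = sqrt(110 + 39) = sqrt(149) ≈ 12.207)
-2591 - (b - 278)*(-760) = -2591 - (sqrt(149) - 278)*(-760) = -2591 - (-278 + sqrt(149))*(-760) = -2591 - (211280 - 760*sqrt(149)) = -2591 + (-211280 + 760*sqrt(149)) = -213871 + 760*sqrt(149)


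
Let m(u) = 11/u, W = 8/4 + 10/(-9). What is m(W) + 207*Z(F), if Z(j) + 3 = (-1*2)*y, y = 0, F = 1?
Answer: -4869/8 ≈ -608.63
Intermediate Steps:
Z(j) = -3 (Z(j) = -3 - 1*2*0 = -3 - 2*0 = -3 + 0 = -3)
W = 8/9 (W = 8*(¼) + 10*(-⅑) = 2 - 10/9 = 8/9 ≈ 0.88889)
m(W) + 207*Z(F) = 11/(8/9) + 207*(-3) = 11*(9/8) - 621 = 99/8 - 621 = -4869/8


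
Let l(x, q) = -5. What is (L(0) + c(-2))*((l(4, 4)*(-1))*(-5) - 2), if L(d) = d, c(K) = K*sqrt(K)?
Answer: 54*I*sqrt(2) ≈ 76.368*I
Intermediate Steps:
c(K) = K**(3/2)
(L(0) + c(-2))*((l(4, 4)*(-1))*(-5) - 2) = (0 + (-2)**(3/2))*(-5*(-1)*(-5) - 2) = (0 - 2*I*sqrt(2))*(5*(-5) - 2) = (-2*I*sqrt(2))*(-25 - 2) = -2*I*sqrt(2)*(-27) = 54*I*sqrt(2)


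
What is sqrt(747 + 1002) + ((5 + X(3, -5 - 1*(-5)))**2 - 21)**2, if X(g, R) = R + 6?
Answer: 10000 + sqrt(1749) ≈ 10042.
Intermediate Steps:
X(g, R) = 6 + R
sqrt(747 + 1002) + ((5 + X(3, -5 - 1*(-5)))**2 - 21)**2 = sqrt(747 + 1002) + ((5 + (6 + (-5 - 1*(-5))))**2 - 21)**2 = sqrt(1749) + ((5 + (6 + (-5 + 5)))**2 - 21)**2 = sqrt(1749) + ((5 + (6 + 0))**2 - 21)**2 = sqrt(1749) + ((5 + 6)**2 - 21)**2 = sqrt(1749) + (11**2 - 21)**2 = sqrt(1749) + (121 - 21)**2 = sqrt(1749) + 100**2 = sqrt(1749) + 10000 = 10000 + sqrt(1749)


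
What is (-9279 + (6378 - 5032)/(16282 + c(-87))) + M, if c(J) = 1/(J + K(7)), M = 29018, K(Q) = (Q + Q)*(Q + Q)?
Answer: 35031719835/1774739 ≈ 19739.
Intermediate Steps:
K(Q) = 4*Q² (K(Q) = (2*Q)*(2*Q) = 4*Q²)
c(J) = 1/(196 + J) (c(J) = 1/(J + 4*7²) = 1/(J + 4*49) = 1/(J + 196) = 1/(196 + J))
(-9279 + (6378 - 5032)/(16282 + c(-87))) + M = (-9279 + (6378 - 5032)/(16282 + 1/(196 - 87))) + 29018 = (-9279 + 1346/(16282 + 1/109)) + 29018 = (-9279 + 1346/(1774739/109)) + 29018 = (-9279 + 1346*(109/1774739)) + 29018 = (-9279 + 146714/1774739) + 29018 = -16467656467/1774739 + 29018 = 35031719835/1774739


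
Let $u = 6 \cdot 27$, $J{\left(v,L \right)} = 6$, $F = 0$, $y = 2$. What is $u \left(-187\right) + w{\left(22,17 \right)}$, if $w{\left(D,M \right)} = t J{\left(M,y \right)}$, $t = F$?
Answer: $-30294$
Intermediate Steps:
$t = 0$
$w{\left(D,M \right)} = 0$ ($w{\left(D,M \right)} = 0 \cdot 6 = 0$)
$u = 162$
$u \left(-187\right) + w{\left(22,17 \right)} = 162 \left(-187\right) + 0 = -30294 + 0 = -30294$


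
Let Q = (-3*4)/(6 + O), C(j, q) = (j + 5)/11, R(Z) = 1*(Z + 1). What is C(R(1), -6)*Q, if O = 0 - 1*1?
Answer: -84/55 ≈ -1.5273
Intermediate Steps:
O = -1 (O = 0 - 1 = -1)
R(Z) = 1 + Z (R(Z) = 1*(1 + Z) = 1 + Z)
C(j, q) = 5/11 + j/11 (C(j, q) = (5 + j)*(1/11) = 5/11 + j/11)
Q = -12/5 (Q = (-3*4)/(6 - 1) = -12/5 ≈ -2.4000)
C(R(1), -6)*Q = (5/11 + (1 + 1)/11)*(-12/5) = (5/11 + (1/11)*2)*(-12/5) = (5/11 + 2/11)*(-12/5) = (7/11)*(-12/5) = -84/55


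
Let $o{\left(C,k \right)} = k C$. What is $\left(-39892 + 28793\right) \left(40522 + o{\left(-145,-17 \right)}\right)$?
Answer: $-477112713$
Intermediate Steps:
$o{\left(C,k \right)} = C k$
$\left(-39892 + 28793\right) \left(40522 + o{\left(-145,-17 \right)}\right) = \left(-39892 + 28793\right) \left(40522 - -2465\right) = - 11099 \left(40522 + 2465\right) = \left(-11099\right) 42987 = -477112713$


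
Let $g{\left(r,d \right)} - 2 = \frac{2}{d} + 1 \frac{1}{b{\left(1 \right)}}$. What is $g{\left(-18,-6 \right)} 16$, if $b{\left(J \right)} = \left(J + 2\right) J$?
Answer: $32$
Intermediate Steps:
$b{\left(J \right)} = J \left(2 + J\right)$ ($b{\left(J \right)} = \left(2 + J\right) J = J \left(2 + J\right)$)
$g{\left(r,d \right)} = \frac{7}{3} + \frac{2}{d}$ ($g{\left(r,d \right)} = 2 + \left(\frac{2}{d} + 1 \frac{1}{1 \left(2 + 1\right)}\right) = 2 + \left(\frac{2}{d} + 1 \frac{1}{1 \cdot 3}\right) = 2 + \left(\frac{2}{d} + 1 \cdot \frac{1}{3}\right) = 2 + \left(\frac{2}{d} + \frac{1}{3}\right) = 2 + \left(\frac{1}{3} + \frac{2}{d}\right) = \frac{7}{3} + \frac{2}{d}$)
$g{\left(-18,-6 \right)} 16 = \left(\frac{7}{3} + \frac{2}{-6}\right) 16 = \left(\frac{7}{3} + 2 \left(- \frac{1}{6}\right)\right) 16 = \left(\frac{7}{3} - \frac{1}{3}\right) 16 = 2 \cdot 16 = 32$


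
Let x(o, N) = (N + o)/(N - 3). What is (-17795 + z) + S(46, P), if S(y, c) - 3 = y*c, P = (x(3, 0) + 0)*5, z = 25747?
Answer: 7725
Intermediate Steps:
x(o, N) = (N + o)/(-3 + N)
P = -5 (P = ((0 + 3)/(-3 + 0) + 0)*5 = (3/(-3) + 0)*5 = (-1/3*3 + 0)*5 = (-1 + 0)*5 = -1*5 = -5)
S(y, c) = 3 + c*y (S(y, c) = 3 + y*c = 3 + c*y)
(-17795 + z) + S(46, P) = (-17795 + 25747) + (3 - 5*46) = 7952 + (3 - 230) = 7952 - 227 = 7725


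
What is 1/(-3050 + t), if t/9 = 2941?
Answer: 1/23419 ≈ 4.2700e-5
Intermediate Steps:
t = 26469 (t = 9*2941 = 26469)
1/(-3050 + t) = 1/(-3050 + 26469) = 1/23419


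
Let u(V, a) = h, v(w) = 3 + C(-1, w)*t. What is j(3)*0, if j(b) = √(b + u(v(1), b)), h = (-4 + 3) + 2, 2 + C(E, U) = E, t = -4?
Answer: 0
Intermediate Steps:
C(E, U) = -2 + E
v(w) = 15 (v(w) = 3 + (-2 - 1)*(-4) = 3 - 3*(-4) = 3 + 12 = 15)
h = 1 (h = -1 + 2 = 1)
u(V, a) = 1
j(b) = √(1 + b) (j(b) = √(b + 1) = √(1 + b))
j(3)*0 = √(1 + 3)*0 = √4*0 = 2*0 = 0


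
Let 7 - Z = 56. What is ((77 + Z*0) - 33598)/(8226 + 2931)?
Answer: -33521/11157 ≈ -3.0045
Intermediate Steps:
Z = -49 (Z = 7 - 1*56 = 7 - 56 = -49)
((77 + Z*0) - 33598)/(8226 + 2931) = ((77 - 49*0) - 33598)/(8226 + 2931) = ((77 + 0) - 33598)/11157 = (77 - 33598)*(1/11157) = -33521*1/11157 = -33521/11157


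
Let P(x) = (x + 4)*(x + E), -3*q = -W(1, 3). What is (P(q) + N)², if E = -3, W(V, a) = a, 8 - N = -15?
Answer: 169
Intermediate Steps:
N = 23 (N = 8 - 1*(-15) = 8 + 15 = 23)
q = 1 (q = -(-1)*3/3 = -⅓*(-3) = 1)
P(x) = (-3 + x)*(4 + x) (P(x) = (x + 4)*(x - 3) = (4 + x)*(-3 + x) = (-3 + x)*(4 + x))
(P(q) + N)² = ((-12 + 1 + 1²) + 23)² = ((-12 + 1 + 1) + 23)² = (-10 + 23)² = 13² = 169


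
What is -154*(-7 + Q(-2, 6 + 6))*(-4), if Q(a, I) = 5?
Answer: -1232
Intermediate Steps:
-154*(-7 + Q(-2, 6 + 6))*(-4) = -154*(-7 + 5)*(-4) = -(-308)*(-4) = -154*8 = -1232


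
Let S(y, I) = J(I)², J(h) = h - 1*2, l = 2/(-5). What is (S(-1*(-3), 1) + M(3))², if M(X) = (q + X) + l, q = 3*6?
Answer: 11664/25 ≈ 466.56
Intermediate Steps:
q = 18
l = -⅖ (l = 2*(-⅕) = -⅖ ≈ -0.40000)
J(h) = -2 + h (J(h) = h - 2 = -2 + h)
S(y, I) = (-2 + I)²
M(X) = 88/5 + X (M(X) = (18 + X) - ⅖ = 88/5 + X)
(S(-1*(-3), 1) + M(3))² = ((-2 + 1)² + (88/5 + 3))² = ((-1)² + 103/5)² = (1 + 103/5)² = (108/5)² = 11664/25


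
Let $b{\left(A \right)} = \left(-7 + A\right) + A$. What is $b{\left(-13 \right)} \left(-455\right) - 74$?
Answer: $14941$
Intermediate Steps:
$b{\left(A \right)} = -7 + 2 A$
$b{\left(-13 \right)} \left(-455\right) - 74 = \left(-7 + 2 \left(-13\right)\right) \left(-455\right) - 74 = \left(-7 - 26\right) \left(-455\right) - 74 = \left(-33\right) \left(-455\right) - 74 = 15015 - 74 = 14941$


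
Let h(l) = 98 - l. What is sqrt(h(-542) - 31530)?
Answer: I*sqrt(30890) ≈ 175.76*I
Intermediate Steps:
sqrt(h(-542) - 31530) = sqrt((98 - 1*(-542)) - 31530) = sqrt((98 + 542) - 31530) = sqrt(640 - 31530) = sqrt(-30890) = I*sqrt(30890)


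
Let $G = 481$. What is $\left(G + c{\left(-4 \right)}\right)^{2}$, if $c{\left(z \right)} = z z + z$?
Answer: $243049$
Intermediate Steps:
$c{\left(z \right)} = z + z^{2}$ ($c{\left(z \right)} = z^{2} + z = z + z^{2}$)
$\left(G + c{\left(-4 \right)}\right)^{2} = \left(481 - 4 \left(1 - 4\right)\right)^{2} = \left(481 - -12\right)^{2} = \left(481 + 12\right)^{2} = 493^{2} = 243049$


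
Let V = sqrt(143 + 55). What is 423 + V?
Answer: 423 + 3*sqrt(22) ≈ 437.07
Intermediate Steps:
V = 3*sqrt(22) (V = sqrt(198) = 3*sqrt(22) ≈ 14.071)
423 + V = 423 + 3*sqrt(22)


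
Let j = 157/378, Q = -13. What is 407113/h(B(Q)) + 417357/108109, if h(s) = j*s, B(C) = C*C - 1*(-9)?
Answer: 8324209220274/1510607057 ≈ 5510.5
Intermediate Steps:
j = 157/378 (j = 157*(1/378) = 157/378 ≈ 0.41534)
B(C) = 9 + C² (B(C) = C² + 9 = 9 + C²)
h(s) = 157*s/378
407113/h(B(Q)) + 417357/108109 = 407113/((157*(9 + (-13)²)/378)) + 417357/108109 = 407113/((157*(9 + 169)/378)) + 417357*(1/108109) = 407113/(((157/378)*178)) + 417357/108109 = 407113/(13973/189) + 417357/108109 = 407113*(189/13973) + 417357/108109 = 76944357/13973 + 417357/108109 = 8324209220274/1510607057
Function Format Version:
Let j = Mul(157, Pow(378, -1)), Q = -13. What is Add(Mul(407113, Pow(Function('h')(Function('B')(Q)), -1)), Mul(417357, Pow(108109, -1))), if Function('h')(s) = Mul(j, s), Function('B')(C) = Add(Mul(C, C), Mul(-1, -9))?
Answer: Rational(8324209220274, 1510607057) ≈ 5510.5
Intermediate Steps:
j = Rational(157, 378) (j = Mul(157, Rational(1, 378)) = Rational(157, 378) ≈ 0.41534)
Function('B')(C) = Add(9, Pow(C, 2)) (Function('B')(C) = Add(Pow(C, 2), 9) = Add(9, Pow(C, 2)))
Function('h')(s) = Mul(Rational(157, 378), s)
Add(Mul(407113, Pow(Function('h')(Function('B')(Q)), -1)), Mul(417357, Pow(108109, -1))) = Add(Mul(407113, Pow(Mul(Rational(157, 378), Add(9, Pow(-13, 2))), -1)), Mul(417357, Pow(108109, -1))) = Add(Mul(407113, Pow(Mul(Rational(157, 378), Add(9, 169)), -1)), Mul(417357, Rational(1, 108109))) = Add(Mul(407113, Pow(Mul(Rational(157, 378), 178), -1)), Rational(417357, 108109)) = Add(Mul(407113, Pow(Rational(13973, 189), -1)), Rational(417357, 108109)) = Add(Mul(407113, Rational(189, 13973)), Rational(417357, 108109)) = Add(Rational(76944357, 13973), Rational(417357, 108109)) = Rational(8324209220274, 1510607057)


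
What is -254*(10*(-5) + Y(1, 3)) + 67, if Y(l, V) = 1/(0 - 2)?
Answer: 12894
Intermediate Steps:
Y(l, V) = -1/2 (Y(l, V) = 1/(-2) = -1/2)
-254*(10*(-5) + Y(1, 3)) + 67 = -254*(10*(-5) - 1/2) + 67 = -254*(-50 - 1/2) + 67 = -254*(-101/2) + 67 = 12827 + 67 = 12894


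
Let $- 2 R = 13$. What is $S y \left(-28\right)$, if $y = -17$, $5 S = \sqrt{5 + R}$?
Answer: $\frac{238 i \sqrt{6}}{5} \approx 116.6 i$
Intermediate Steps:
$R = - \frac{13}{2}$ ($R = \left(- \frac{1}{2}\right) 13 = - \frac{13}{2} \approx -6.5$)
$S = \frac{i \sqrt{6}}{10}$ ($S = \frac{\sqrt{5 - \frac{13}{2}}}{5} = \frac{\sqrt{- \frac{3}{2}}}{5} = \frac{\frac{1}{2} i \sqrt{6}}{5} = \frac{i \sqrt{6}}{10} \approx 0.24495 i$)
$S y \left(-28\right) = \frac{i \sqrt{6}}{10} \left(-17\right) \left(-28\right) = - \frac{17 i \sqrt{6}}{10} \left(-28\right) = \frac{238 i \sqrt{6}}{5}$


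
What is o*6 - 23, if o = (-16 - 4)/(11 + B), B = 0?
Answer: -373/11 ≈ -33.909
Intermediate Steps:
o = -20/11 (o = (-16 - 4)/(11 + 0) = -20/11 ≈ -1.8182)
o*6 - 23 = -20/11*6 - 23 = -120/11 - 23 = -373/11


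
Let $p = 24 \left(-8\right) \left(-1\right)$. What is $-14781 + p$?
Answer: $-14589$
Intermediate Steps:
$p = 192$ ($p = \left(-192\right) \left(-1\right) = 192$)
$-14781 + p = -14781 + 192 = -14589$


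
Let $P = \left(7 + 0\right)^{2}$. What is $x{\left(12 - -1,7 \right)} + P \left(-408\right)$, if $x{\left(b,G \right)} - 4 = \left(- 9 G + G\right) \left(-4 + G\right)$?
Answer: $-20156$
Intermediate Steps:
$P = 49$ ($P = 7^{2} = 49$)
$x{\left(b,G \right)} = 4 - 8 G \left(-4 + G\right)$ ($x{\left(b,G \right)} = 4 + \left(- 9 G + G\right) \left(-4 + G\right) = 4 + - 8 G \left(-4 + G\right) = 4 - 8 G \left(-4 + G\right)$)
$x{\left(12 - -1,7 \right)} + P \left(-408\right) = \left(4 - 8 \cdot 7^{2} + 32 \cdot 7\right) + 49 \left(-408\right) = \left(4 - 392 + 224\right) - 19992 = -164 - 19992 = -20156$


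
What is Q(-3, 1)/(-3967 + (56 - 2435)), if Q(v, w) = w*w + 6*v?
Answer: 17/6346 ≈ 0.0026789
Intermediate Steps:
Q(v, w) = w**2 + 6*v
Q(-3, 1)/(-3967 + (56 - 2435)) = (1**2 + 6*(-3))/(-3967 + (56 - 2435)) = (1 - 18)/(-3967 - 2379) = -17/(-6346) = -17*(-1/6346) = 17/6346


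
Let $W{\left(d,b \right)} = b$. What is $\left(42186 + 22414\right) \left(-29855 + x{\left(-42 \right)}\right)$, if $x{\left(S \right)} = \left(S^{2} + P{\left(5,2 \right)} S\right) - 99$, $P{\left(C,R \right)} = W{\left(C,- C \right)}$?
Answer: $-1807508000$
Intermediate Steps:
$P{\left(C,R \right)} = - C$
$x{\left(S \right)} = -99 + S^{2} - 5 S$ ($x{\left(S \right)} = \left(S^{2} + \left(-1\right) 5 S\right) - 99 = \left(S^{2} - 5 S\right) - 99 = -99 + S^{2} - 5 S$)
$\left(42186 + 22414\right) \left(-29855 + x{\left(-42 \right)}\right) = \left(42186 + 22414\right) \left(-29855 - \left(-111 - 1764\right)\right) = 64600 \left(-29855 + \left(-99 + 1764 + 210\right)\right) = 64600 \left(-29855 + 1875\right) = 64600 \left(-27980\right) = -1807508000$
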